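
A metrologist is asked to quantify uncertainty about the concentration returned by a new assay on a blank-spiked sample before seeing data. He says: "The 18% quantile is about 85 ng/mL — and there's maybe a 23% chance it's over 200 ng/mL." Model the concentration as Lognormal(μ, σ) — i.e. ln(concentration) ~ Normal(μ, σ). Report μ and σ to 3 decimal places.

μ ≈ 4.916, σ ≈ 0.517

If T ~ Lognormal(μ,σ) then ln T ~ Normal(μ,σ), so the p-quantile of ln T is μ + z_p·σ.
ln(85) = 4.443 and ln(200) = 5.298; z_{0.18} = -0.9154, z_{0.77} = 0.7388.
σ = (5.298 − 4.443)/(0.7388 − (-0.9154)) = 0.517.
μ = 4.443 − (-0.9154)·0.517 = 4.916.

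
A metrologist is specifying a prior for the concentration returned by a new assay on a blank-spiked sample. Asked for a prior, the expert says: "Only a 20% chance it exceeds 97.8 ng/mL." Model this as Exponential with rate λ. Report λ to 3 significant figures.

λ ≈ 0.0165

P(T > 97.8) = e^(−λ·97.8) = 0.2, so λ = −ln(0.2)/97.8 = 0.0165.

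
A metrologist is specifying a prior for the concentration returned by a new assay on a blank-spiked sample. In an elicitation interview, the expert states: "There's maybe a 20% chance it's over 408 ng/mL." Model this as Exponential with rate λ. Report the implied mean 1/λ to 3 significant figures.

P(T > 408.0) = e^(−λ·408.0) = 0.2, so λ = −ln(0.2)/408.0 = 0.00394.
Mean = 1/λ = 254 ng/mL.

mean ≈ 254 ng/mL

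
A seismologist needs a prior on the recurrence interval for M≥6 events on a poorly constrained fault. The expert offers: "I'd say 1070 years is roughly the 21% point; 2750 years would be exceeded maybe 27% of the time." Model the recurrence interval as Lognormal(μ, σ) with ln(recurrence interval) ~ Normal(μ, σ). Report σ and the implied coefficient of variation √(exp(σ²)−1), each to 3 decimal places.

σ ≈ 0.665, CV ≈ 0.746

If T ~ Lognormal(μ,σ) then ln T ~ Normal(μ,σ), so the p-quantile of ln T is μ + z_p·σ.
ln(1070) = 6.975 and ln(2750) = 7.919; z_{0.21} = -0.8064, z_{0.73} = 0.6128.
σ = (7.919 − 6.975)/(0.6128 − (-0.8064)) = 0.665.
μ = 6.975 − (-0.8064)·0.665 = 7.512.
CV = √(exp(σ²)−1) = √(exp(0.4424)−1) = 0.746.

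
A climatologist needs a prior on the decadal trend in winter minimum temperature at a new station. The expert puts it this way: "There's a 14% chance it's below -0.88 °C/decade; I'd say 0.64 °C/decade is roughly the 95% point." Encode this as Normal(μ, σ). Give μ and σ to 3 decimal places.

The p-quantile of Normal(μ,σ) is μ + z_p·σ, with z_{0.14} = -1.08 and z_{0.95} = 1.645.
Eliminate σ: μ = (z₂·x₁ − z₁·x₂)/(z₂ − z₁) = (1.645·-0.88 − (-1.08)·0.64)/2.725 = -0.277.
Then σ = (x₂ − x₁)/(z₂ − z₁) = (0.64 − -0.88)/2.725 = 0.558.

μ = -0.277, σ = 0.558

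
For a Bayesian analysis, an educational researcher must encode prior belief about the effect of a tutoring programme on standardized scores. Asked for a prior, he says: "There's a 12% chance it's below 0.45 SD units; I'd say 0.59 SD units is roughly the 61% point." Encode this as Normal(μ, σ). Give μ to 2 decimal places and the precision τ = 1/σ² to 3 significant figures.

μ = 0.56, τ = 108

For Normal(μ,σ), the p-quantile is μ + z_p·σ. Here z_{0.12} = -1.175, z_{0.61} = 0.2793.
So 0.45 = μ − 1.175σ and 0.59 = μ + 0.2793σ.
Subtracting: σ = (0.59 − 0.45)/(0.2793 − (-1.175)) = 0.10.
Then μ = 0.45 − (-1.175)·0.10 = 0.56.
Precision τ = 1/σ² = 1/0.09627² = 108.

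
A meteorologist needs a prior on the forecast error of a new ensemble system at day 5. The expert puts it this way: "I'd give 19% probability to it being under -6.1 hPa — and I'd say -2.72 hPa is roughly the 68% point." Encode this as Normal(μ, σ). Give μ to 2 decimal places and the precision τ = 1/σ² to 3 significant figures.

The p-quantile of Normal(μ,σ) is μ + z_p·σ, with z_{0.19} = -0.8779 and z_{0.68} = 0.4677.
Eliminate σ: μ = (z₂·x₁ − z₁·x₂)/(z₂ − z₁) = (0.4677·-6.1 − (-0.8779)·-2.72)/1.346 = -3.89.
Then σ = (x₂ − x₁)/(z₂ − z₁) = (-2.72 − -6.1)/1.346 = 2.51.
Precision τ = 1/σ² = 1/2.512² = 0.158.

μ = -3.89, τ = 0.158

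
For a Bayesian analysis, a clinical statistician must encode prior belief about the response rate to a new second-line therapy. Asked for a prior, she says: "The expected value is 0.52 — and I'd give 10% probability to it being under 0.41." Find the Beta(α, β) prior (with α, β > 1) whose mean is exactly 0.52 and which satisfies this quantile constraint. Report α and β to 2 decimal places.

With mean 0.52 fixed, write α = 0.52s, β = 0.48s where s = α+β.
Need P(θ < 0.41) = 0.1 under Beta(0.52s, 0.48s). Normal approximation: (q−m)/√(m(1−m)/s) ≈ z_{0.1} = -1.28, so s ≈ 0.52·0.48·(-1.28)²/(0.41−0.52)² = 33.9.
At s = 33.9: P(θ<0.41) ≈ 0.099. Adjusting to match 0.1 gives s ≈ 33.71.
So α = 0.52·33.71 ≈ 17.53, β = 0.48·33.71 ≈ 16.18.

α ≈ 17.53, β ≈ 16.18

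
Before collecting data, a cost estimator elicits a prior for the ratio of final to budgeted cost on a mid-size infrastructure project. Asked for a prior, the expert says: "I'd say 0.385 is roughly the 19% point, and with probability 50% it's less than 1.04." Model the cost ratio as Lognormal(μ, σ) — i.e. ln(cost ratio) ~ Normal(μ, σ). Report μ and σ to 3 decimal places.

If T ~ Lognormal(μ,σ) then ln T ~ Normal(μ,σ), so the p-quantile of ln T is μ + z_p·σ.
ln(0.385) = -0.9545 and ln(1.04) = 0.03922; z_{0.19} = -0.8779, z_{0.5} = 0.
σ = (0.03922 − -0.9545)/(0 − (-0.8779)) = 1.132.
μ = -0.9545 − (-0.8779)·1.132 = 0.039.

μ ≈ 0.039, σ ≈ 1.132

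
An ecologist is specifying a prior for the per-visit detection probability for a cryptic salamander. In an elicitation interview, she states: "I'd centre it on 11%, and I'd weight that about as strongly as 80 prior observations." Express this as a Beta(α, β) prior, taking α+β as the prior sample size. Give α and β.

Under the effective-sample-size interpretation, Beta(α, β) has prior mean α/(α+β) and prior sample size α+β.
So α+β = 80 and α/(α+β) = 0.11, giving α = 0.11·80 = 8.8 and β = 80 − 8.8 = 71.2.

α = 8.8, β = 71.2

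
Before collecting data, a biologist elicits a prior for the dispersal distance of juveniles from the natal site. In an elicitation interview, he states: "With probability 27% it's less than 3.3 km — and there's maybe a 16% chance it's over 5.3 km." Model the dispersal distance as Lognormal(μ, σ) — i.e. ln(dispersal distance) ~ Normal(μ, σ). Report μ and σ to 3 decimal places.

If T ~ Lognormal(μ,σ) then ln T ~ Normal(μ,σ), so the p-quantile of ln T is μ + z_p·σ.
ln(3.3) = 1.194 and ln(5.3) = 1.668; z_{0.27} = -0.6128, z_{0.84} = 0.9945.
σ = (1.668 − 1.194)/(0.9945 − (-0.6128)) = 0.295.
μ = 1.194 − (-0.6128)·0.295 = 1.375.

μ ≈ 1.375, σ ≈ 0.295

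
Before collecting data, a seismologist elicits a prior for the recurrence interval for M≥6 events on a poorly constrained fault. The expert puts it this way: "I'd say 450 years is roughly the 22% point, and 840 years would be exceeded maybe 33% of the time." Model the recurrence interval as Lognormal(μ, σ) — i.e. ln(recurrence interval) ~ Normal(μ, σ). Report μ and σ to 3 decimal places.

If T ~ Lognormal(μ,σ) then ln T ~ Normal(μ,σ), so the p-quantile of ln T is μ + z_p·σ.
ln(450) = 6.109 and ln(840) = 6.733; z_{0.22} = -0.7722, z_{0.67} = 0.4399.
σ = (6.733 − 6.109)/(0.4399 − (-0.7722)) = 0.515.
μ = 6.109 − (-0.7722)·0.515 = 6.507.

μ ≈ 6.507, σ ≈ 0.515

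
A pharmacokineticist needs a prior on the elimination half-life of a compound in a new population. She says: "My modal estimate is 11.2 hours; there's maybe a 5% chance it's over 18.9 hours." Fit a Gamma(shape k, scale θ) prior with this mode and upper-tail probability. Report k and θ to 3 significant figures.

k ≈ 11.2, θ ≈ 1.1

Gamma(k,θ) with k>1 has mode (k−1)θ, so θ = 11.2/(k−1).
Need P(X < 18.9) = 0.95 with θ tied to k this way. Start at k = 2, θ = 11.2: P(X<18.9) ≈ 0.503.
Too low — raise k to concentrate. Iterating converges to k ≈ 11.2.
Then θ = 11.2/(11.2−1) ≈ 1.1.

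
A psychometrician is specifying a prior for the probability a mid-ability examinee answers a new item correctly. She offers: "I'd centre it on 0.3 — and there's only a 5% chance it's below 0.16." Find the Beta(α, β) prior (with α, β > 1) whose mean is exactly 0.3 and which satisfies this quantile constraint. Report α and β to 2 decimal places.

α ≈ 7.30, β ≈ 17.04

With mean 0.3 fixed, write α = 0.3s, β = 0.7s where s = α+β.
Need P(θ < 0.16) = 0.05 under Beta(0.3s, 0.7s). Normal approximation: (q−m)/√(m(1−m)/s) ≈ z_{0.05} = -1.64, so s ≈ 0.3·0.7·(-1.64)²/(0.16−0.3)² = 29.0.
At s = 29.0: P(θ<0.16) ≈ 0.035. Adjusting to match 0.05 gives s ≈ 24.34.
So α = 0.3·24.34 ≈ 7.30, β = 0.7·24.34 ≈ 17.04.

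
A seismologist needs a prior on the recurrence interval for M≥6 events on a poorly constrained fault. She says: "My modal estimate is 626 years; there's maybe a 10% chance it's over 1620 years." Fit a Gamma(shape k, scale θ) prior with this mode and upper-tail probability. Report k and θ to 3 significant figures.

k ≈ 3.12, θ ≈ 295

Gamma(k,θ) with k>1 has mode (k−1)θ, so θ = 626/(k−1).
Need P(X < 1620) = 0.9 with θ tied to k this way. Start at k = 2, θ = 626: P(X<1620) ≈ 0.730.
Too low — raise k to concentrate. Iterating converges to k ≈ 3.12.
Then θ = 626/(3.12−1) ≈ 295.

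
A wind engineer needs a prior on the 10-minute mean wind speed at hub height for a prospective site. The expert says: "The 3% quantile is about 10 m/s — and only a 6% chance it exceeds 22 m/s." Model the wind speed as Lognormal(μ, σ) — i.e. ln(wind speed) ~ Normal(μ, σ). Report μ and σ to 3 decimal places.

μ ≈ 2.734, σ ≈ 0.229

If T ~ Lognormal(μ,σ) then ln T ~ Normal(μ,σ), so the p-quantile of ln T is μ + z_p·σ.
ln(10) = 2.303 and ln(22) = 3.091; z_{0.03} = -1.881, z_{0.94} = 1.555.
σ = (3.091 − 2.303)/(1.555 − (-1.881)) = 0.229.
μ = 2.303 − (-1.881)·0.229 = 2.734.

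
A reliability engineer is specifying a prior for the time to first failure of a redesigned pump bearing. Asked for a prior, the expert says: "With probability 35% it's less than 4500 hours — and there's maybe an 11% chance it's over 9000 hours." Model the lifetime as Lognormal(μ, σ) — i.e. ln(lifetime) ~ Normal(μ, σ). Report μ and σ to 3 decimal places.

If T ~ Lognormal(μ,σ) then ln T ~ Normal(μ,σ), so the p-quantile of ln T is μ + z_p·σ.
ln(4500) = 8.412 and ln(9000) = 9.105; z_{0.35} = -0.3853, z_{0.89} = 1.227.
σ = (9.105 − 8.412)/(1.227 − (-0.3853)) = 0.430.
μ = 8.412 − (-0.3853)·0.430 = 8.578.

μ ≈ 8.578, σ ≈ 0.430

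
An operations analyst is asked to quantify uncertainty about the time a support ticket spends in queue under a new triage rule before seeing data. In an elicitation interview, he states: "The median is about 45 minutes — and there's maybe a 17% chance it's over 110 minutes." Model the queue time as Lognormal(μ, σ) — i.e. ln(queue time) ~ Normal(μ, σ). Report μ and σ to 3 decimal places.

μ ≈ 3.807, σ ≈ 0.937

If T ~ Lognormal(μ,σ) then ln T ~ Normal(μ,σ), so the p-quantile of ln T is μ + z_p·σ.
ln(45) = 3.807 and ln(110) = 4.7; z_{0.5} = 0, z_{0.83} = 0.9542.
σ = (4.7 − 3.807)/(0.9542 − (0)) = 0.937.
μ = 3.807 − (0)·0.937 = 3.807.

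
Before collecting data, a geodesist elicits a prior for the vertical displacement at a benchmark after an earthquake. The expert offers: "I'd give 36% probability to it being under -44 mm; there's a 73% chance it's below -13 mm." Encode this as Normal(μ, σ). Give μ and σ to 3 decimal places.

For Normal(μ,σ), the p-quantile is μ + z_p·σ. Here z_{0.36} = -0.3585, z_{0.73} = 0.6128.
So -44 = μ − 0.3585σ and -13 = μ + 0.6128σ.
Subtracting: σ = (-13 − -44)/(0.6128 − (-0.3585)) = 31.917.
Then μ = -44 − (-0.3585)·31.917 = -32.559.

μ = -32.559, σ = 31.917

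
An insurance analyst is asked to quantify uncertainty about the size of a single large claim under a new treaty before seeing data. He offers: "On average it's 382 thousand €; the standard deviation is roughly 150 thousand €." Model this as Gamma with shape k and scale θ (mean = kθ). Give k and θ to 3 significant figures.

k ≈ 6.49, θ ≈ 58.9

For Gamma(k, scale θ): mean = kθ, variance = kθ², so CV = 1/√k.
CV = SD/mean = 150/382 = 0.3927, hence k = 1/CV² = 6.49.
Then θ = mean/k = 382/6.49 = 58.9.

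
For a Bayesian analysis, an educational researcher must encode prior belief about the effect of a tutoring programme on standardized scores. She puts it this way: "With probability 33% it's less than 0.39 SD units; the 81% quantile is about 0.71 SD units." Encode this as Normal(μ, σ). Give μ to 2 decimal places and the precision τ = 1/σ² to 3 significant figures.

For Normal(μ,σ), the p-quantile is μ + z_p·σ. Here z_{0.33} = -0.4399, z_{0.81} = 0.8779.
So 0.39 = μ − 0.4399σ and 0.71 = μ + 0.8779σ.
Subtracting: σ = (0.71 − 0.39)/(0.8779 − (-0.4399)) = 0.24.
Then μ = 0.39 − (-0.4399)·0.24 = 0.50.
Precision τ = 1/σ² = 1/0.2428² = 17.

μ = 0.50, τ = 17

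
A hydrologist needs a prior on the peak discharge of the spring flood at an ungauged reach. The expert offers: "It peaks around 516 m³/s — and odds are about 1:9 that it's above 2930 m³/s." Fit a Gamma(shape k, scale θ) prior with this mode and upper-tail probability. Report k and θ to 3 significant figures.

Gamma(k,θ) with k>1 has mode (k−1)θ, so θ = 516/(k−1).
Need P(X < 2930) = 0.9 with θ tied to k this way. Start at k = 2, θ = 516: P(X<2930) ≈ 0.977.
Too high — lower k to spread out. Iterating converges to k ≈ 1.57.
Then θ = 516/(1.57−1) ≈ 906.

k ≈ 1.57, θ ≈ 906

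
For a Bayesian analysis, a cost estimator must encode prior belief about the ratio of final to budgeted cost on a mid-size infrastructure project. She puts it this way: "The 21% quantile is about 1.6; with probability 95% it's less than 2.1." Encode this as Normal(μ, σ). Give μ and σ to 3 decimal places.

The p-quantile of Normal(μ,σ) is μ + z_p·σ, with z_{0.21} = -0.8064 and z_{0.95} = 1.645.
Eliminate σ: μ = (z₂·x₁ − z₁·x₂)/(z₂ − z₁) = (1.645·1.6 − (-0.8064)·2.1)/2.451 = 1.764.
Then σ = (x₂ − x₁)/(z₂ − z₁) = (2.1 − 1.6)/2.451 = 0.204.

μ = 1.764, σ = 0.204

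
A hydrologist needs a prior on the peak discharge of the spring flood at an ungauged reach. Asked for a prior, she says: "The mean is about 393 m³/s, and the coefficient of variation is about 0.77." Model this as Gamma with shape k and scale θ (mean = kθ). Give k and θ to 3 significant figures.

For Gamma(k, scale θ): mean = kθ, variance = kθ², so CV = 1/√k.
CV = 0.77, hence k = 1/CV² = 1.69.
Then θ = mean/k = 393/1.69 = 233.

k ≈ 1.69, θ ≈ 233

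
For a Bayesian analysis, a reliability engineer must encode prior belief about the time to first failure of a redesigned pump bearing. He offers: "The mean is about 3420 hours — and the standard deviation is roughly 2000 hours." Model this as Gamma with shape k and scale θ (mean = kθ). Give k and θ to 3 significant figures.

For Gamma(k, scale θ): mean = kθ, variance = kθ², so CV = 1/√k.
CV = SD/mean = 2000/3420 = 0.5848, hence k = 1/CV² = 2.92.
Then θ = mean/k = 3420/2.92 = 1170.

k ≈ 2.92, θ ≈ 1170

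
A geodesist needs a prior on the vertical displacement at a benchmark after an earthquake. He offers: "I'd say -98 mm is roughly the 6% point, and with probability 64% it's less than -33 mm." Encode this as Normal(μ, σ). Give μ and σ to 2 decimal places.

The p-quantile of Normal(μ,σ) is μ + z_p·σ, with z_{0.06} = -1.555 and z_{0.64} = 0.3585.
Eliminate σ: μ = (z₂·x₁ − z₁·x₂)/(z₂ − z₁) = (0.3585·-98 − (-1.555)·-33)/1.913 = -45.18.
Then σ = (x₂ − x₁)/(z₂ − z₁) = (-33 − -98)/1.913 = 33.97.

μ = -45.18, σ = 33.97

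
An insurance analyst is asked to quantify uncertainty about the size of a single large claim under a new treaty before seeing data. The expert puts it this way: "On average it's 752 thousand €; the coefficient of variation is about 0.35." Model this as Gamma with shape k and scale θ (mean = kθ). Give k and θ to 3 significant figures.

For Gamma(k, scale θ): mean = kθ, variance = kθ², so CV = 1/√k.
CV = 0.35, hence k = 1/CV² = 8.16.
Then θ = mean/k = 752/8.16 = 92.1.

k ≈ 8.16, θ ≈ 92.1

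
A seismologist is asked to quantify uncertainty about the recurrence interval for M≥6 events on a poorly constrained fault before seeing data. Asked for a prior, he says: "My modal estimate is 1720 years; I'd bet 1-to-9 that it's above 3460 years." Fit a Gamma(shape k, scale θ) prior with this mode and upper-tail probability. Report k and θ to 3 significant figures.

Gamma(k,θ) with k>1 has mode (k−1)θ, so θ = 1720/(k−1).
Need P(X < 3460) = 0.9 with θ tied to k this way. Start at k = 2, θ = 1720: P(X<3460) ≈ 0.597.
Too low — raise k to concentrate. Iterating converges to k ≈ 4.93.
Then θ = 1720/(4.93−1) ≈ 438.

k ≈ 4.93, θ ≈ 438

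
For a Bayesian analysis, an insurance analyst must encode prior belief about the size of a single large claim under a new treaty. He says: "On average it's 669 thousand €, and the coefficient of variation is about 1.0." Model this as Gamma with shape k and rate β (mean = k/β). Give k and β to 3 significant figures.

k ≈ 1, β ≈ 0.00149

For Gamma(k, rate β): mean = k/β, variance = k/β², so CV = 1/√k.
CV = 1.0, hence k = 1/CV² = 1.
Then β = k/mean = 1/669 = 0.00149.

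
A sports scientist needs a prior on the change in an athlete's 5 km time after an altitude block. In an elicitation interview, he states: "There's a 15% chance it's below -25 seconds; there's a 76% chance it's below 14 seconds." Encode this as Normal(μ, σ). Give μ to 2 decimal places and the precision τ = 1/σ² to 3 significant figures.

μ = -1.81, τ = 0.002

The p-quantile of Normal(μ,σ) is μ + z_p·σ, with z_{0.15} = -1.036 and z_{0.76} = 0.7063.
Eliminate σ: μ = (z₂·x₁ − z₁·x₂)/(z₂ − z₁) = (0.7063·-25 − (-1.036)·14)/1.743 = -1.81.
Then σ = (x₂ − x₁)/(z₂ − z₁) = (14 − -25)/1.743 = 22.38.
Precision τ = 1/σ² = 1/22.38² = 0.002.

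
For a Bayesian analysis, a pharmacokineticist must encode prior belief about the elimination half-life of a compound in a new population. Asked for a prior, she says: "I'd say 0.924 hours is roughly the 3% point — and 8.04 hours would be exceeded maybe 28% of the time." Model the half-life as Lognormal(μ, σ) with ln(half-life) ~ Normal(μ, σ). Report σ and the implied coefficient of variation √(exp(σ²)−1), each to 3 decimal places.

If T ~ Lognormal(μ,σ) then ln T ~ Normal(μ,σ), so the p-quantile of ln T is μ + z_p·σ.
ln(0.924) = -0.07904 and ln(8.04) = 2.084; z_{0.03} = -1.881, z_{0.72} = 0.5828.
σ = (2.084 − -0.07904)/(0.5828 − (-1.881)) = 0.878.
μ = -0.07904 − (-1.881)·0.878 = 1.573.
CV = √(exp(σ²)−1) = √(exp(0.7712)−1) = 1.078.

σ ≈ 0.878, CV ≈ 1.078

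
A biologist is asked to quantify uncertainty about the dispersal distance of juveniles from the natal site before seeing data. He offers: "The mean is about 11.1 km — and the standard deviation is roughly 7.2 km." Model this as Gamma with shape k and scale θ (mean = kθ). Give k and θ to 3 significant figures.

k ≈ 2.38, θ ≈ 4.67

For Gamma(k, scale θ): mean = kθ, variance = kθ², so CV = 1/√k.
CV = SD/mean = 7.2/11.1 = 0.6486, hence k = 1/CV² = 2.38.
Then θ = mean/k = 11.1/2.38 = 4.67.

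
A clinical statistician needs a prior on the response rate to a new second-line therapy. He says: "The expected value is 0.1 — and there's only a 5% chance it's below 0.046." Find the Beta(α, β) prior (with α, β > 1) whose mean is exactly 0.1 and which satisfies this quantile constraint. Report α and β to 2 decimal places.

α ≈ 6.21, β ≈ 55.93

With mean 0.1 fixed, write α = 0.1s, β = 0.9s where s = α+β.
Need P(θ < 0.046) = 0.05 under Beta(0.1s, 0.9s). Normal approximation: (q−m)/√(m(1−m)/s) ≈ z_{0.05} = -1.64, so s ≈ 0.1·0.9·(-1.64)²/(0.046−0.1)² = 83.5.
At s = 83.5: P(θ<0.046) ≈ 0.026. Adjusting to match 0.05 gives s ≈ 62.14.
So α = 0.1·62.14 ≈ 6.21, β = 0.9·62.14 ≈ 55.93.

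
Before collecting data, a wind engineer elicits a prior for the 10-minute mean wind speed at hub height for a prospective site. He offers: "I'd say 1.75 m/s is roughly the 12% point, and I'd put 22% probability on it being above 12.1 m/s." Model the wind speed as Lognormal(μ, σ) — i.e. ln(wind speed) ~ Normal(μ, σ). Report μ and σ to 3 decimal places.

If T ~ Lognormal(μ,σ) then ln T ~ Normal(μ,σ), so the p-quantile of ln T is μ + z_p·σ.
ln(1.75) = 0.5596 and ln(12.1) = 2.493; z_{0.12} = -1.175, z_{0.78} = 0.7722.
σ = (2.493 − 0.5596)/(0.7722 − (-1.175)) = 0.993.
μ = 0.5596 − (-1.175)·0.993 = 1.726.

μ ≈ 1.726, σ ≈ 0.993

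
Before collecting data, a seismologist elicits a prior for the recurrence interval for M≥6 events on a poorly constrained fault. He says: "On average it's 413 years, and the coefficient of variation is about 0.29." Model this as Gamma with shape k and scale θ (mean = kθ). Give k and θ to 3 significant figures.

k ≈ 11.9, θ ≈ 34.7

For Gamma(k, scale θ): mean = kθ, variance = kθ², so CV = 1/√k.
CV = 0.29, hence k = 1/CV² = 11.9.
Then θ = mean/k = 413/11.9 = 34.7.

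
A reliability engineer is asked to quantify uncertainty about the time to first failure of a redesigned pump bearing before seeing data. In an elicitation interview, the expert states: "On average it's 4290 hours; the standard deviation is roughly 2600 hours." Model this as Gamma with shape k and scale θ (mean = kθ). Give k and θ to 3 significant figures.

k ≈ 2.72, θ ≈ 1580

For Gamma(k, scale θ): mean = kθ, variance = kθ², so CV = 1/√k.
CV = SD/mean = 2600/4290 = 0.6061, hence k = 1/CV² = 2.72.
Then θ = mean/k = 4290/2.72 = 1580.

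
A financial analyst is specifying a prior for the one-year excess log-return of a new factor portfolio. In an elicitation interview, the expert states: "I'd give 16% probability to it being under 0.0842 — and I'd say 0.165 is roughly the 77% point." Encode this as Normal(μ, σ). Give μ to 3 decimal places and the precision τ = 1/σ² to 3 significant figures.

For Normal(μ,σ), the p-quantile is μ + z_p·σ. Here z_{0.16} = -0.9945, z_{0.77} = 0.7388.
So 0.0842 = μ − 0.9945σ and 0.165 = μ + 0.7388σ.
Subtracting: σ = (0.165 − 0.0842)/(0.7388 − (-0.9945)) = 0.047.
Then μ = 0.0842 − (-0.9945)·0.047 = 0.131.
Precision τ = 1/σ² = 1/0.04662² = 460.

μ = 0.131, τ = 460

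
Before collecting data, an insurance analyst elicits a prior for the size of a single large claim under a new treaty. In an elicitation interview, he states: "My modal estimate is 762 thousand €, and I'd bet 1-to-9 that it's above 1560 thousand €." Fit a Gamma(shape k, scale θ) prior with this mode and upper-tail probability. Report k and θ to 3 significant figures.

k ≈ 4.74, θ ≈ 204

Gamma(k,θ) with k>1 has mode (k−1)θ, so θ = 762/(k−1).
Need P(X < 1560) = 0.9 with θ tied to k this way. Start at k = 2, θ = 762: P(X<1560) ≈ 0.607.
Too low — raise k to concentrate. Iterating converges to k ≈ 4.74.
Then θ = 762/(4.74−1) ≈ 204.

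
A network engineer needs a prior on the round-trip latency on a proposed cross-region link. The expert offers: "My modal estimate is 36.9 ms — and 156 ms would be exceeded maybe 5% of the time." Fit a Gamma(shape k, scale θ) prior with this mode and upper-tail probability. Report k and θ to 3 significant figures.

Gamma(k,θ) with k>1 has mode (k−1)θ, so θ = 36.9/(k−1).
Need P(X < 156) = 0.95 with θ tied to k this way. Start at k = 2, θ = 36.9: P(X<156) ≈ 0.924.
Too low — raise k to concentrate. Iterating converges to k ≈ 2.2.
Then θ = 36.9/(2.2−1) ≈ 30.8.

k ≈ 2.2, θ ≈ 30.8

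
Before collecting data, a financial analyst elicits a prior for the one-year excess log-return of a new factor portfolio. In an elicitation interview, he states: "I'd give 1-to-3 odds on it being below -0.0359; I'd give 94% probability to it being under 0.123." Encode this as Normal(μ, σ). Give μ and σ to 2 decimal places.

μ = 0.01, σ = 0.07

The p-quantile of Normal(μ,σ) is μ + z_p·σ, with z_{0.25} = -0.6745 and z_{0.94} = 1.555.
Eliminate σ: μ = (z₂·x₁ − z₁·x₂)/(z₂ − z₁) = (1.555·-0.0359 − (-0.6745)·0.123)/2.229 = 0.01.
Then σ = (x₂ − x₁)/(z₂ − z₁) = (0.123 − -0.0359)/2.229 = 0.07.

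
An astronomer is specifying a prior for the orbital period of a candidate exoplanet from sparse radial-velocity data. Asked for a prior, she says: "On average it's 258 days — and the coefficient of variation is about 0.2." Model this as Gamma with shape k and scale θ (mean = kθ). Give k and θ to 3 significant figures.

For Gamma(k, scale θ): mean = kθ, variance = kθ², so CV = 1/√k.
CV = 0.2, hence k = 1/CV² = 25.
Then θ = mean/k = 258/25 = 10.3.

k ≈ 25, θ ≈ 10.3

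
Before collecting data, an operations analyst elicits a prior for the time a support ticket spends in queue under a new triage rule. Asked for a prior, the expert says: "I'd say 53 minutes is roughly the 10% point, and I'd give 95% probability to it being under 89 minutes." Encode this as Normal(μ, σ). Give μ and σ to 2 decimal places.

μ = 68.77, σ = 12.30

The p-quantile of Normal(μ,σ) is μ + z_p·σ, with z_{0.1} = -1.282 and z_{0.95} = 1.645.
Eliminate σ: μ = (z₂·x₁ − z₁·x₂)/(z₂ − z₁) = (1.645·53 − (-1.282)·89)/2.926 = 68.77.
Then σ = (x₂ − x₁)/(z₂ − z₁) = (89 − 53)/2.926 = 12.30.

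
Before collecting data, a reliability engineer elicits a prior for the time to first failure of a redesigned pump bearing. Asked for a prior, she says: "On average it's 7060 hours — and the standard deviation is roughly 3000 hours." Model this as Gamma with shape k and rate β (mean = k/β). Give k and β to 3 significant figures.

For Gamma(k, rate β): mean = k/β, variance = k/β², so CV = 1/√k.
CV = SD/mean = 3000/7060 = 0.4249, hence k = 1/CV² = 5.54.
Then β = k/mean = 5.54/7060 = 0.000784.

k ≈ 5.54, β ≈ 0.000784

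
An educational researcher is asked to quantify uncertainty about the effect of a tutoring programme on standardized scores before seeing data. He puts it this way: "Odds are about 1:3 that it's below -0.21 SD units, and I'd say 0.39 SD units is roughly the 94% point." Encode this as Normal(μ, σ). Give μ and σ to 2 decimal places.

μ = -0.03, σ = 0.27

The p-quantile of Normal(μ,σ) is μ + z_p·σ, with z_{0.25} = -0.6745 and z_{0.94} = 1.555.
Eliminate σ: μ = (z₂·x₁ − z₁·x₂)/(z₂ − z₁) = (1.555·-0.21 − (-0.6745)·0.39)/2.229 = -0.03.
Then σ = (x₂ − x₁)/(z₂ − z₁) = (0.39 − -0.21)/2.229 = 0.27.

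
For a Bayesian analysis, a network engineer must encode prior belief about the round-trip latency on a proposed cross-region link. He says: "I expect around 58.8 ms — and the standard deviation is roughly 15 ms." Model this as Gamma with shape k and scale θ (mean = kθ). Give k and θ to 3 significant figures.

k ≈ 15.4, θ ≈ 3.83

For Gamma(k, scale θ): mean = kθ, variance = kθ², so CV = 1/√k.
CV = SD/mean = 15/58.8 = 0.2551, hence k = 1/CV² = 15.4.
Then θ = mean/k = 58.8/15.4 = 3.83.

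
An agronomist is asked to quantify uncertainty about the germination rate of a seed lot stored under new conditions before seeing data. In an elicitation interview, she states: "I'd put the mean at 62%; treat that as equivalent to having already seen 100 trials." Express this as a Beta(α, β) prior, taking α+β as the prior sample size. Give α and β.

Under the effective-sample-size interpretation, Beta(α, β) has prior mean α/(α+β) and prior sample size α+β.
So α+β = 100 and α/(α+β) = 0.62, giving α = 0.62·100 = 62 and β = 100 − 62 = 38.

α = 62, β = 38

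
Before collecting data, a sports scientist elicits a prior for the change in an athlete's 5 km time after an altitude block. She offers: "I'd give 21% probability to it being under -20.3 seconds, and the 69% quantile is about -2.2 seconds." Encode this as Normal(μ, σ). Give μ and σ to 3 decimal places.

μ = -9.092, σ = 13.899

The p-quantile of Normal(μ,σ) is μ + z_p·σ, with z_{0.21} = -0.8064 and z_{0.69} = 0.4959.
Eliminate σ: μ = (z₂·x₁ − z₁·x₂)/(z₂ − z₁) = (0.4959·-20.3 − (-0.8064)·-2.2)/1.302 = -9.092.
Then σ = (x₂ − x₁)/(z₂ − z₁) = (-2.2 − -20.3)/1.302 = 13.899.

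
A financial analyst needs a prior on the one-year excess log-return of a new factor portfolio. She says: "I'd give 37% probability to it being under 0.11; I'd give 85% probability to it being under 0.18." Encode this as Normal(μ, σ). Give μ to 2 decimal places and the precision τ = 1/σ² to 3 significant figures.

For Normal(μ,σ), the p-quantile is μ + z_p·σ. Here z_{0.37} = -0.3319, z_{0.85} = 1.036.
So 0.11 = μ − 0.3319σ and 0.18 = μ + 1.036σ.
Subtracting: σ = (0.18 − 0.11)/(1.036 − (-0.3319)) = 0.05.
Then μ = 0.11 − (-0.3319)·0.05 = 0.13.
Precision τ = 1/σ² = 1/0.05116² = 382.

μ = 0.13, τ = 382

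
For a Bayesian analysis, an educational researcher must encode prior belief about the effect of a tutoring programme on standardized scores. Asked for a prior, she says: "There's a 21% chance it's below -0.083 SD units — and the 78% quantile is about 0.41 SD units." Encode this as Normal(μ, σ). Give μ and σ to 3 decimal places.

The p-quantile of Normal(μ,σ) is μ + z_p·σ, with z_{0.21} = -0.8064 and z_{0.78} = 0.7722.
Eliminate σ: μ = (z₂·x₁ − z₁·x₂)/(z₂ − z₁) = (0.7722·-0.083 − (-0.8064)·0.41)/1.579 = 0.169.
Then σ = (x₂ − x₁)/(z₂ − z₁) = (0.41 − -0.083)/1.579 = 0.312.

μ = 0.169, σ = 0.312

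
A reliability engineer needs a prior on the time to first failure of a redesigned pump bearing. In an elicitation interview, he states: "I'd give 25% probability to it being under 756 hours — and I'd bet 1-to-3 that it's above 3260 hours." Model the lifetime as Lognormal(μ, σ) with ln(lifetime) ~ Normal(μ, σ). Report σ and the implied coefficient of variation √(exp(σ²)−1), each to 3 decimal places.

σ ≈ 1.083, CV ≈ 1.495

If T ~ Lognormal(μ,σ) then ln T ~ Normal(μ,σ), so the p-quantile of ln T is μ + z_p·σ.
ln(756) = 6.628 and ln(3260) = 8.089; z_{0.25} = -0.6745, z_{0.75} = 0.6745.
σ = (8.089 − 6.628)/(0.6745 − (-0.6745)) = 1.083.
μ = 6.628 − (-0.6745)·1.083 = 7.359.
CV = √(exp(σ²)−1) = √(exp(1.1737)−1) = 1.495.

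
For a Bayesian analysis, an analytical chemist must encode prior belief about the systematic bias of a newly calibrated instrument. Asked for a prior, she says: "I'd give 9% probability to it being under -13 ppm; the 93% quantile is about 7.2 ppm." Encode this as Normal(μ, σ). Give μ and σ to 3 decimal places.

For Normal(μ,σ), the p-quantile is μ + z_p·σ. Here z_{0.09} = -1.341, z_{0.93} = 1.476.
So -13 = μ − 1.341σ and 7.2 = μ + 1.476σ.
Subtracting: σ = (7.2 − -13)/(1.476 − (-1.341)) = 7.172.
Then μ = -13 − (-1.341)·7.172 = -3.384.

μ = -3.384, σ = 7.172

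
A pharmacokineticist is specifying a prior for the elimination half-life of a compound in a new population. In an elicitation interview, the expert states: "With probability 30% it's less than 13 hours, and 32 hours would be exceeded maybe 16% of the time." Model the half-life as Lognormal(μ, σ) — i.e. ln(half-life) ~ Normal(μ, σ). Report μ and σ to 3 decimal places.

If T ~ Lognormal(μ,σ) then ln T ~ Normal(μ,σ), so the p-quantile of ln T is μ + z_p·σ.
ln(13) = 2.565 and ln(32) = 3.466; z_{0.3} = -0.5244, z_{0.84} = 0.9945.
σ = (3.466 − 2.565)/(0.9945 − (-0.5244)) = 0.593.
μ = 2.565 − (-0.5244)·0.593 = 2.876.

μ ≈ 2.876, σ ≈ 0.593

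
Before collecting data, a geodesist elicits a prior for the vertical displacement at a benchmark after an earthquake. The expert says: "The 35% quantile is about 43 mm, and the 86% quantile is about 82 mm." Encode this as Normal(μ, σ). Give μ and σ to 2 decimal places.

μ = 53.25, σ = 26.61

The p-quantile of Normal(μ,σ) is μ + z_p·σ, with z_{0.35} = -0.3853 and z_{0.86} = 1.08.
Eliminate σ: μ = (z₂·x₁ − z₁·x₂)/(z₂ − z₁) = (1.08·43 − (-0.3853)·82)/1.466 = 53.25.
Then σ = (x₂ − x₁)/(z₂ − z₁) = (82 − 43)/1.466 = 26.61.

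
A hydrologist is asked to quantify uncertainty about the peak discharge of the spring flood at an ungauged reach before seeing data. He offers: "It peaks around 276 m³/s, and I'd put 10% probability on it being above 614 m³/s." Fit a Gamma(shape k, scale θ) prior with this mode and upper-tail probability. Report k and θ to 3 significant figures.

Gamma(k,θ) with k>1 has mode (k−1)θ, so θ = 276/(k−1).
Need P(X < 614) = 0.9 with θ tied to k this way. Start at k = 2, θ = 276: P(X<614) ≈ 0.651.
Too low — raise k to concentrate. Iterating converges to k ≈ 4.01.
Then θ = 276/(4.01−1) ≈ 91.8.

k ≈ 4.01, θ ≈ 91.8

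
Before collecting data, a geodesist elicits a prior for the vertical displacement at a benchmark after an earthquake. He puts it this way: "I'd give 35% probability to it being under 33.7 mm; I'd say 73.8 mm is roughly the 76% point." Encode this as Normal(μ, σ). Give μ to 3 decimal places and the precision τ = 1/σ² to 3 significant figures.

For Normal(μ,σ), the p-quantile is μ + z_p·σ. Here z_{0.35} = -0.3853, z_{0.76} = 0.7063.
So 33.7 = μ − 0.3853σ and 73.8 = μ + 0.7063σ.
Subtracting: σ = (73.8 − 33.7)/(0.7063 − (-0.3853)) = 36.734.
Then μ = 33.7 − (-0.3853)·36.734 = 47.854.
Precision τ = 1/σ² = 1/36.73² = 0.000741.

μ = 47.854, τ = 0.000741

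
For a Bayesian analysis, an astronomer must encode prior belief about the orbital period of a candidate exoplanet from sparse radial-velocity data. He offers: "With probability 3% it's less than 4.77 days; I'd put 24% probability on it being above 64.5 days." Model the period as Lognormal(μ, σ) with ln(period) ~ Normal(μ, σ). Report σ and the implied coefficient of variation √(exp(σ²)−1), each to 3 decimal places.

σ ≈ 1.007, CV ≈ 1.325

If T ~ Lognormal(μ,σ) then ln T ~ Normal(μ,σ), so the p-quantile of ln T is μ + z_p·σ.
ln(4.77) = 1.562 and ln(64.5) = 4.167; z_{0.03} = -1.881, z_{0.76} = 0.7063.
σ = (4.167 − 1.562)/(0.7063 − (-1.881)) = 1.007.
μ = 1.562 − (-1.881)·1.007 = 3.456.
CV = √(exp(σ²)−1) = √(exp(1.0134)−1) = 1.325.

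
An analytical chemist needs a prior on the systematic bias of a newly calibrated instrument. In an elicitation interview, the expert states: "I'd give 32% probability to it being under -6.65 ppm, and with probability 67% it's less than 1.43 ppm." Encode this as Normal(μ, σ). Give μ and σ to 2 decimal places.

μ = -2.49, σ = 8.90

The p-quantile of Normal(μ,σ) is μ + z_p·σ, with z_{0.32} = -0.4677 and z_{0.67} = 0.4399.
Eliminate σ: μ = (z₂·x₁ − z₁·x₂)/(z₂ − z₁) = (0.4399·-6.65 − (-0.4677)·1.43)/0.9076 = -2.49.
Then σ = (x₂ − x₁)/(z₂ − z₁) = (1.43 − -6.65)/0.9076 = 8.90.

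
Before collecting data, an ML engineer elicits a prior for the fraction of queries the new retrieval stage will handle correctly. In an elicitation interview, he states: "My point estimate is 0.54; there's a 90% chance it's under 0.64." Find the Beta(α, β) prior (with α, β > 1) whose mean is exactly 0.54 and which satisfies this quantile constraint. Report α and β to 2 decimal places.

α ≈ 21.65, β ≈ 18.45

With mean 0.54 fixed, write α = 0.54s, β = 0.46s where s = α+β.
Need P(θ < 0.64) = 0.9 under Beta(0.54s, 0.46s). Normal approximation: (q−m)/√(m(1−m)/s) ≈ z_{0.9} = 1.28, so s ≈ 0.54·0.46·(1.28)²/(0.64−0.54)² = 40.8.
At s = 40.8: P(θ<0.64) ≈ 0.902. Adjusting to match 0.9 gives s ≈ 40.10.
So α = 0.54·40.10 ≈ 21.65, β = 0.46·40.10 ≈ 18.45.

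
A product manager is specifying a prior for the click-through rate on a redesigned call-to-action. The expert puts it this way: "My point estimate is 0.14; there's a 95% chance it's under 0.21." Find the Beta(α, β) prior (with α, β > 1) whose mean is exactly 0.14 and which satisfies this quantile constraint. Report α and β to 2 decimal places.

α ≈ 10.66, β ≈ 65.48

With mean 0.14 fixed, write α = 0.14s, β = 0.86s where s = α+β.
Need P(θ < 0.21) = 0.95 under Beta(0.14s, 0.86s). Normal approximation: (q−m)/√(m(1−m)/s) ≈ z_{0.95} = 1.64, so s ≈ 0.14·0.86·(1.64)²/(0.21−0.14)² = 66.5.
At s = 66.5: P(θ<0.21) ≈ 0.939. Adjusting to match 0.95 gives s ≈ 76.14.
So α = 0.14·76.14 ≈ 10.66, β = 0.86·76.14 ≈ 65.48.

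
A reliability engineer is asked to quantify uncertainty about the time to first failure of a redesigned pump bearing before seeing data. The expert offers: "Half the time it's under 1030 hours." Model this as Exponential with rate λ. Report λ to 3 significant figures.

λ ≈ 0.000673

Exponential median = ln 2 / λ, so λ = ln 2 / 1030.0 = 0.000673.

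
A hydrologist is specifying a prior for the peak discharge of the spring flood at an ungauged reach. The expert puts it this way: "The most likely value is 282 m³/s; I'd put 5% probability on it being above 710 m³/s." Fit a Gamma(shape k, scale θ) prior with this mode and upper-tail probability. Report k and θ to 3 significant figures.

Gamma(k,θ) with k>1 has mode (k−1)θ, so θ = 282/(k−1).
Need P(X < 710) = 0.95 with θ tied to k this way. Start at k = 2, θ = 282: P(X<710) ≈ 0.716.
Too low — raise k to concentrate. Iterating converges to k ≈ 4.18.
Then θ = 282/(4.18−1) ≈ 88.6.

k ≈ 4.18, θ ≈ 88.6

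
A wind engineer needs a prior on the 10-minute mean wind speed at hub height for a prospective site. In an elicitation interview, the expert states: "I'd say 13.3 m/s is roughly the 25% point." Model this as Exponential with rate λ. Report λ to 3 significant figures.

λ ≈ 0.0216

P(T < 13.3) = 1 − e^(−λ·13.3) = 0.25, so λ = −ln(1−0.25)/13.3 = −ln(0.75)/13.3 = 0.0216.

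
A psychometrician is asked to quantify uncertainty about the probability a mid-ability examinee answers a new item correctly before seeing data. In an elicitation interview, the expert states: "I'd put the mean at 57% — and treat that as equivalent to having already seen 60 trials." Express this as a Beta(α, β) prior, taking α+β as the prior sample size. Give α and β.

Under the effective-sample-size interpretation, Beta(α, β) has prior mean α/(α+β) and prior sample size α+β.
So α+β = 60 and α/(α+β) = 0.57, giving α = 0.57·60 = 34.2 and β = 60 − 34.2 = 25.8.

α = 34.2, β = 25.8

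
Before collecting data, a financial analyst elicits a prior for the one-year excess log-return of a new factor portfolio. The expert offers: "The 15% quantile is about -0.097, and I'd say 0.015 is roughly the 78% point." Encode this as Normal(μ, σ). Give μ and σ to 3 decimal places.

For Normal(μ,σ), the p-quantile is μ + z_p·σ. Here z_{0.15} = -1.036, z_{0.78} = 0.7722.
So -0.097 = μ − 1.036σ and 0.015 = μ + 0.7722σ.
Subtracting: σ = (0.015 − -0.097)/(0.7722 − (-1.036)) = 0.062.
Then μ = -0.097 − (-1.036)·0.062 = -0.033.

μ = -0.033, σ = 0.062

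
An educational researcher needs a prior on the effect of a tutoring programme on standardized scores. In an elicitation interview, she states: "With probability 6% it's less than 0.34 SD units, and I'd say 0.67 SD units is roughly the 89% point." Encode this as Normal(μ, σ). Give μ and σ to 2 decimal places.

For Normal(μ,σ), the p-quantile is μ + z_p·σ. Here z_{0.06} = -1.555, z_{0.89} = 1.227.
So 0.34 = μ − 1.555σ and 0.67 = μ + 1.227σ.
Subtracting: σ = (0.67 − 0.34)/(1.227 − (-1.555)) = 0.12.
Then μ = 0.34 − (-1.555)·0.12 = 0.52.

μ = 0.52, σ = 0.12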